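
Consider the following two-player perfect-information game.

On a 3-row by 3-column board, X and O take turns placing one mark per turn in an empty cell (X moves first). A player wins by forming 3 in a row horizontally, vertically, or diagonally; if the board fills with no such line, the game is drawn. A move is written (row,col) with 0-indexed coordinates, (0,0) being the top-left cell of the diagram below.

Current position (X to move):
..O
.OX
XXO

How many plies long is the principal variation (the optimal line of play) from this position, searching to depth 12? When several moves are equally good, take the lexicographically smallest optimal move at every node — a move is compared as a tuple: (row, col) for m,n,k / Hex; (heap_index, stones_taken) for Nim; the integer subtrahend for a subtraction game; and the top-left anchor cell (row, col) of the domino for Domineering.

[..O/.OX/XXO] X move#1: (0,0):+0/X.O/.OX/XXO*, (0,1):-1/.XO/.OX/XXO, (1,0):-1/..O/XOX/XXO
[X.O/.OX/XXO] O move#2: (0,1):-1/XOO/.OX/XXO, (1,0):+0/X.O/OOX/XXO*
[X.O/OOX/XXO] X move#3: (0,1):+0/XXO/OOX/XXO*
[XXO/OOX/XXO] end (terminal +0, O#4); searched ..O/.OX/XXO to 12

PV length from [..O/.OX/XXO]: 3 plies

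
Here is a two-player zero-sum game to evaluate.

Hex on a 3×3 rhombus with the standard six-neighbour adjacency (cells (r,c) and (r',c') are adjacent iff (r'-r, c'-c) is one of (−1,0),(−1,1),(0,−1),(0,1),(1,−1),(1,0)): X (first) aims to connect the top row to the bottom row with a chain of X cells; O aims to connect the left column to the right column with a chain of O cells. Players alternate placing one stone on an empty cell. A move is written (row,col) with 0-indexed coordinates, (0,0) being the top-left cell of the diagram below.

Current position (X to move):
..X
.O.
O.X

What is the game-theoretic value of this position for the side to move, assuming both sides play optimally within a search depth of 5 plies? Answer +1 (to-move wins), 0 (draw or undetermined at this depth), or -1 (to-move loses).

value(..X/.O./O.X, X) = +1

[..X/.O./O.X] X move#1: (0,0):-1/X.X/.O./O.X, (0,1):-1/.XX/.O./O.X, (1,0):-1/..X/XO./O.X, (1,2):+1/..X/.OX/O.X*, (2,1):-1/..X/.O./OXX
[..X/.OX/O.X] end (terminal -1, O#2); searched ..X/.O./O.X to 5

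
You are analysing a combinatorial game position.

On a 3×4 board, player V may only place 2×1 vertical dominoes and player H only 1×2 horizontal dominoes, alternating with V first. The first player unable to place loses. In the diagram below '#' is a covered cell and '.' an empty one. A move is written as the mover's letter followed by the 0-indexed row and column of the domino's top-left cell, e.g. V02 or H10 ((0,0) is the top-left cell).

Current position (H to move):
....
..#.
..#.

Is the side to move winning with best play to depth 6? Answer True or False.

H winning at [..../..#./..#.]: True

p1 H@[..../..#./..#.]: H00[##../..#./..#.]-1 H01[.##./..#./..#.]-1 H02[..##/..#./..#.]-1 H10[..../###./..#.]+1* H20[..../..#./###.]-1
p2 V@[..../###./..#.]: V03[...#/####/..#.]-1* V13[..../####/..##]-1
p3 H@[...#/####/..#.]: H00[##.#/####/..#.]+1* H01[.###/####/..#.]+1 H20[...#/####/###.]+1
p4 V@[##.#/####/..#.] terminal -1; root [..../..#./..#.] d6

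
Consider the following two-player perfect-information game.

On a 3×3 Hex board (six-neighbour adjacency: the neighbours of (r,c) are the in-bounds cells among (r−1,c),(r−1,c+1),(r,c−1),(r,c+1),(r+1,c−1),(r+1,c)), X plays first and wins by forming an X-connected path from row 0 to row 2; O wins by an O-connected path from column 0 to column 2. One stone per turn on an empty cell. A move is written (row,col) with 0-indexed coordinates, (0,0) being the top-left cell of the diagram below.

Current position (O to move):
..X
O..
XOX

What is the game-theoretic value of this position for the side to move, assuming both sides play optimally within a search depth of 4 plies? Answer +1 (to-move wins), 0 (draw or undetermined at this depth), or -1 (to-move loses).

value(..X/O../XOX, O) = -1

p1 O@[..X/O../XOX]: (0,0)[O.X/O../XOX]-1* (0,1)[.OX/O../XOX]-1 (1,1)[..X/OO./XOX]-1 (1,2)[..X/O.O/XOX]-1
p2 X@[O.X/O../XOX]: (0,1)[OXX/O../XOX]+1* (1,1)[O.X/OX./XOX]+1 (1,2)[O.X/O.X/XOX]+1
p3 O@[OXX/O../XOX]: (1,1)[OXX/OO./XOX]-1* (1,2)[OXX/O.O/XOX]-1
p4 X@[OXX/OO./XOX]: (1,2)[OXX/OOX/XOX]+1*
p5 O@[OXX/OOX/XOX] terminal -1; root [..X/O../XOX] d4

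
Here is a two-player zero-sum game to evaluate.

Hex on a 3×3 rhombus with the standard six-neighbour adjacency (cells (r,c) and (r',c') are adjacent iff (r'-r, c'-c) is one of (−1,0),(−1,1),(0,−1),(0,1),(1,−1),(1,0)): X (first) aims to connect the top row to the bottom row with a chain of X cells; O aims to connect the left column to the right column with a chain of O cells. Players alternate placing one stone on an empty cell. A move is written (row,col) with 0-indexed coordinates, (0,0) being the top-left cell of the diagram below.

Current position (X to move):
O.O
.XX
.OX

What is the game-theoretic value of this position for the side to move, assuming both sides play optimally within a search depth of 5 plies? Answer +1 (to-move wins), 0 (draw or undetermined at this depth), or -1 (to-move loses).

ply 1, X at O.O/.XX/.OX | (0,1)=+1→OXO/.XX/.OX*; (1,0)=-1→O.O/XXX/.OX; (2,0)=-1→O.O/.XX/XOX
ply 2: OXO/.XX/.OX is terminal -1 (O); from O.O/.XX/.OX depth 5

value(O.O/.XX/.OX, X) = +1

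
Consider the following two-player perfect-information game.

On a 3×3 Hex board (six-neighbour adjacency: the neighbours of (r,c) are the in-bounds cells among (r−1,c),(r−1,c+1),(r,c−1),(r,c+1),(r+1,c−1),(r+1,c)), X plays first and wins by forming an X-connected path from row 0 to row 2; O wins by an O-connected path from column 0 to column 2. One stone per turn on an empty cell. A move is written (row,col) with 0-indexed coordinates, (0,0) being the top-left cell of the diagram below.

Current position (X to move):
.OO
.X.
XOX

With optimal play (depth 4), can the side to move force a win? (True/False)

X winning at [.OO/.X./XOX]: False

p1 X@[.OO/.X./XOX]: (0,0)[XOO/.X./XOX]-1* (1,0)[.OO/XX./XOX]-1 (1,2)[.OO/.XX/XOX]-1
p2 O@[XOO/.X./XOX]: (1,0)[XOO/OX./XOX]+1* (1,2)[XOO/.XO/XOX]-1
p3 X@[XOO/OX./XOX] terminal -1; root [.OO/.X./XOX] d4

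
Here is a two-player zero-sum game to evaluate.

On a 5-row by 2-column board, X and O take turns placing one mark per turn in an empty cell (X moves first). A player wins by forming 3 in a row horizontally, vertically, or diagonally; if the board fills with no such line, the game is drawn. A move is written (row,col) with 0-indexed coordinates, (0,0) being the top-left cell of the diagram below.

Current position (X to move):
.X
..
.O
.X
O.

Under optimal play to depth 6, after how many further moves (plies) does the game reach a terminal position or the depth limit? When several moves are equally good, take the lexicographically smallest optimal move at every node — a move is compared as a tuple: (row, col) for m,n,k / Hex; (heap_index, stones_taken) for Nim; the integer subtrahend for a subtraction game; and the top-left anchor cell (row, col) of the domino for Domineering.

PV length from [.X/../.O/.X/O.]: 6 plies

ply 1, X at .X/../.O/.X/O. | (0,0)=+0→XX/../.O/.X/O.*; (1,0)=+0→.X/X./.O/.X/O.; (1,1)=+0→.X/.X/.O/.X/O.; (2,0)=+0→.X/../XO/.X/O.; (3,0)=+0→.X/../.O/XX/O.; (4,1)=+0→.X/../.O/.X/OX
ply 2, O at XX/../.O/.X/O. | (1,0)=+0→XX/O./.O/.X/O.*; (1,1)=+0→XX/.O/.O/.X/O.; (2,0)=+0→XX/../OO/.X/O.; (3,0)=+0→XX/../.O/OX/O.; (4,1)=+0→XX/../.O/.X/OO
ply 3, X at XX/O./.O/.X/O. | (1,1)=+0→XX/OX/.O/.X/O.*; (2,0)=+0→XX/O./XO/.X/O.; (3,0)=+0→XX/O./.O/XX/O.; (4,1)=+0→XX/O./.O/.X/OX
ply 4, O at XX/OX/.O/.X/O. | (2,0)=+0→XX/OX/OO/.X/O.*; (3,0)=+0→XX/OX/.O/OX/O.; (4,1)=+0→XX/OX/.O/.X/OO
ply 5, X at XX/OX/OO/.X/O. | (3,0)=+0→XX/OX/OO/XX/O.*; (4,1)=-1→XX/OX/OO/.X/OX
ply 6, O at XX/OX/OO/XX/O. | (4,1)=+0→XX/OX/OO/XX/OO*
ply 7: XX/OX/OO/XX/OO is terminal +0 (X); from .X/../.O/.X/O. depth 6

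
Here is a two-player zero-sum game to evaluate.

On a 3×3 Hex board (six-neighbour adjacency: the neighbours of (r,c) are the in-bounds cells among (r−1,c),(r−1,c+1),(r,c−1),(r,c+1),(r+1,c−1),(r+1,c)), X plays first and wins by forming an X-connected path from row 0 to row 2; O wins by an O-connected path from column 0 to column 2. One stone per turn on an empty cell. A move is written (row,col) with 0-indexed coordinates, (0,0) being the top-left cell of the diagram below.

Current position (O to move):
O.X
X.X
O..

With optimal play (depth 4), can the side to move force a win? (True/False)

ply 1, O at O.X/X.X/O.. | (0,1)=-1→OOX/X.X/O..*; (1,1)=-1→O.X/XOX/O..; (2,1)=-1→O.X/X.X/OO.; (2,2)=-1→O.X/X.X/O.O
ply 2, X at OOX/X.X/O.. | (1,1)=+1→OOX/XXX/O..*; (2,1)=+1→OOX/X.X/OX.; (2,2)=+1→OOX/X.X/O.X
ply 3, O at OOX/XXX/O.. | (2,1)=-1→OOX/XXX/OO.*; (2,2)=-1→OOX/XXX/O.O
ply 4, X at OOX/XXX/OO. | (2,2)=+1→OOX/XXX/OOX*
ply 5: OOX/XXX/OOX is terminal -1 (O); from O.X/X.X/O.. depth 4

O winning at [O.X/X.X/O..]: False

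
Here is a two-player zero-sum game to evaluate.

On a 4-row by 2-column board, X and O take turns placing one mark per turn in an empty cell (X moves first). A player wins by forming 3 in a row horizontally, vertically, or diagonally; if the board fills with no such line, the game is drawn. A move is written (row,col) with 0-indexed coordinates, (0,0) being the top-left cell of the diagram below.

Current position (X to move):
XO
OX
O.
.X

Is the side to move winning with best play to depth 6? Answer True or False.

p1 X@[XO/OX/O./.X]: (2,1)[XO/OX/OX/.X]+1* (3,0)[XO/OX/O./XX]+0
p2 O@[XO/OX/OX/.X] terminal -1; root [XO/OX/O./.X] d6

X winning at [XO/OX/O./.X]: True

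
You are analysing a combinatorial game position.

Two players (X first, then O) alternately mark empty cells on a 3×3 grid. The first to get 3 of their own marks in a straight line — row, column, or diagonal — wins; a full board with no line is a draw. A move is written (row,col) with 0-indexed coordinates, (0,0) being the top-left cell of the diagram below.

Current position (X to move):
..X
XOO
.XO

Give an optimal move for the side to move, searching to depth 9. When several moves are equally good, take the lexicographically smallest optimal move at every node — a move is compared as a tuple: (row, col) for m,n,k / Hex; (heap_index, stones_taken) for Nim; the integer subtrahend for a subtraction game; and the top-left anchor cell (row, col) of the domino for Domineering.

X's best at [..X/XOO/.XO]: (0,0)

p1 X@[..X/XOO/.XO]: (0,0)[X.X/XOO/.XO]+1* (0,1)[.XX/XOO/.XO]-1 (2,0)[..X/XOO/XXO]-1
p2 O@[X.X/XOO/.XO]: (0,1)[XOX/XOO/.XO]-1* (2,0)[X.X/XOO/OXO]-1
p3 X@[XOX/XOO/.XO]: (2,0)[XOX/XOO/XXO]+1*
p4 O@[XOX/XOO/XXO] terminal -1; root [..X/XOO/.XO] d9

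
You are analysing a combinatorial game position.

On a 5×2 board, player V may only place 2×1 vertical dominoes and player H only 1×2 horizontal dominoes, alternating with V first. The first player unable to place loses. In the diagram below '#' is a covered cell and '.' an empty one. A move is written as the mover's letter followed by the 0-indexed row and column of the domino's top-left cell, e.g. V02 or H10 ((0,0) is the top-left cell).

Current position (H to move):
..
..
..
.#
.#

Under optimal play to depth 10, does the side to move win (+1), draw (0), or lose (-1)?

[../../../.#/.#] H move#1: H00:-1/##/../../.#/.#, H10:+1/../##/../.#/.#*, H20:-1/../../##/.#/.#
[../##/../.#/.#] V move#2: V20:-1/../##/#./##/.#*, V30:-1/../##/../##/##
[../##/#./##/.#] H move#3: H00:+1/##/##/#./##/.#*
[##/##/#./##/.#] end (terminal -1, V#4); searched ../../../.#/.# to 10

value(../../../.#/.#, H) = +1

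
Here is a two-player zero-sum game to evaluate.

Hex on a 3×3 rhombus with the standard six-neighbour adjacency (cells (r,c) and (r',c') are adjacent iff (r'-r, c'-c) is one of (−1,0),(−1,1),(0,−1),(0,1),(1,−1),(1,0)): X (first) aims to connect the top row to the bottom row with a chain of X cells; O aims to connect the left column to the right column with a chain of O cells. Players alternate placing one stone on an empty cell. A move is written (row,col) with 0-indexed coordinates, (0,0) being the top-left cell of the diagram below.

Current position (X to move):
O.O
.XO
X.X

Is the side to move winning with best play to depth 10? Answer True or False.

ply 1, X at O.O/.XO/X.X | (0,1)=+1→OXO/.XO/X.X*; (1,0)=-1→O.O/XXO/X.X; (2,1)=-1→O.O/.XO/XXX
ply 2: OXO/.XO/X.X is terminal -1 (O); from O.O/.XO/X.X depth 10

X winning at [O.O/.XO/X.X]: True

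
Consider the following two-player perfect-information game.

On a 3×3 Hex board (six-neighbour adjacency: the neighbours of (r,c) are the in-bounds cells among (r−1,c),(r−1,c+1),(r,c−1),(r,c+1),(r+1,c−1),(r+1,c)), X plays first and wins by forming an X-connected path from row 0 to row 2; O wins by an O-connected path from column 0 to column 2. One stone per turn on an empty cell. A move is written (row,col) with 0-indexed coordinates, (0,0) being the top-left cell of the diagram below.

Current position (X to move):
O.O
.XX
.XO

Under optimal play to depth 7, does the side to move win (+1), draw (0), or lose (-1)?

value(O.O/.XX/.XO, X) = +1

[O.O/.XX/.XO] X move#1: (0,1):+1/OXO/.XX/.XO*, (1,0):-1/O.O/XXX/.XO, (2,0):-1/O.O/.XX/XXO
[OXO/.XX/.XO] end (terminal -1, O#2); searched O.O/.XX/.XO to 7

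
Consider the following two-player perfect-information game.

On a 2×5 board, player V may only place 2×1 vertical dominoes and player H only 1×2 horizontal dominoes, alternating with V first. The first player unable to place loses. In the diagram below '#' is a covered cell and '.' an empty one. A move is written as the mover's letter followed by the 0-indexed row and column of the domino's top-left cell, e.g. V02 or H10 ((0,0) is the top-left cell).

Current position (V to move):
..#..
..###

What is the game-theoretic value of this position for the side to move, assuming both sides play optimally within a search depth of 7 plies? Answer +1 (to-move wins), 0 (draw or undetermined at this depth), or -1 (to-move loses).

ply 1, V at ..#../..### | V00=+1→#.#../#.###*; V01=+1→.##../.####
ply 2, H at #.#../#.### | H03=-1→#.###/#.###*
ply 3, V at #.###/#.### | V01=+1→#####/#####*
ply 4: #####/##### is terminal -1 (H); from ..#../..### depth 7

value(..#../..###, V) = +1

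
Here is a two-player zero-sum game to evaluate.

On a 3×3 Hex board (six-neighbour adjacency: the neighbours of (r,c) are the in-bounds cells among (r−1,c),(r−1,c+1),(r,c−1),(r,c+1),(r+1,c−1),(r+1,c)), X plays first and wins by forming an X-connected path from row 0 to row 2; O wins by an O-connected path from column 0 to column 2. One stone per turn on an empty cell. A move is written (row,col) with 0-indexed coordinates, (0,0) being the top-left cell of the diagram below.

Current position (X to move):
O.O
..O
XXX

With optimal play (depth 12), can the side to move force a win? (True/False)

p1 X@[O.O/..O/XXX]: (0,1)[OXO/..O/XXX]+1* (1,0)[O.O/X.O/XXX]-1 (1,1)[O.O/.XO/XXX]-1
p2 O@[OXO/..O/XXX]: (1,0)[OXO/O.O/XXX]-1* (1,1)[OXO/.OO/XXX]-1
p3 X@[OXO/O.O/XXX]: (1,1)[OXO/OXO/XXX]+1*
p4 O@[OXO/OXO/XXX] terminal -1; root [O.O/..O/XXX] d12

X winning at [O.O/..O/XXX]: True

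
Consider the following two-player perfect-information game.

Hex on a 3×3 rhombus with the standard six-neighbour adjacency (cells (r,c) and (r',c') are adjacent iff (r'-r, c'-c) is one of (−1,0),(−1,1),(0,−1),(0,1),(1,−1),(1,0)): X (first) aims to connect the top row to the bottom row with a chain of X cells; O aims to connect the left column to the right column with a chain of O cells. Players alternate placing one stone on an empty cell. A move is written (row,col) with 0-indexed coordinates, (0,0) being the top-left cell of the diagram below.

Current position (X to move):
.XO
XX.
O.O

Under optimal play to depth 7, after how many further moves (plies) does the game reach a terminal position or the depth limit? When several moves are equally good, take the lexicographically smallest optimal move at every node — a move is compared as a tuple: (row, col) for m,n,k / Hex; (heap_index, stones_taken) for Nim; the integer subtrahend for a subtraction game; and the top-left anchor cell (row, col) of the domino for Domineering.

ply 1, X at .XO/XX./O.O | (0,0)=-1→XXO/XX./O.O; (1,2)=-1→.XO/XXX/O.O; (2,1)=+1→.XO/XX./OXO*
ply 2: .XO/XX./OXO is terminal -1 (O); from .XO/XX./O.O depth 7

PV length from [.XO/XX./O.O]: 1 ply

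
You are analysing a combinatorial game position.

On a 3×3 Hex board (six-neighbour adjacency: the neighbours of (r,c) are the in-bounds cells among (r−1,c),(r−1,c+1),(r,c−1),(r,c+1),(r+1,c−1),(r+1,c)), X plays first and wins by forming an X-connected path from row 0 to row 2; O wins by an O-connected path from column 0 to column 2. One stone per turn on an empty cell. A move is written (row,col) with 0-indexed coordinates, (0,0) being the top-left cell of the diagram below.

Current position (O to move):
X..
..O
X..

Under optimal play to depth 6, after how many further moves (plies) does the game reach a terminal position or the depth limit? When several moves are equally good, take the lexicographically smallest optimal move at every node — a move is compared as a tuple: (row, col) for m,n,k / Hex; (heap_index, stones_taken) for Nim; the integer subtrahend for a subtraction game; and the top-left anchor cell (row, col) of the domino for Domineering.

[X../..O/X..] O move#1: (0,1):-1/XO./..O/X..*, (0,2):-1/X.O/..O/X.., (1,0):-1/X../O.O/X.., (1,1):-1/X../.OO/X.., (2,1):-1/X../..O/XO., (2,2):-1/X../..O/X.O
[XO./..O/X..] X move#2: (0,2):+1/XOX/..O/X..*, (1,0):+1/XO./X.O/X.., (1,1):+1/XO./.XO/X.., (2,1):-1/XO./..O/XX., (2,2):-1/XO./..O/X.X
[XOX/..O/X..] O move#3: (1,0):-1/XOX/O.O/X..*, (1,1):-1/XOX/.OO/X.., (2,1):-1/XOX/..O/XO., (2,2):-1/XOX/..O/X.O
[XOX/O.O/X..] X move#4: (1,1):+1/XOX/OXO/X..*, (2,1):-1/XOX/O.O/XX., (2,2):-1/XOX/O.O/X.X
[XOX/OXO/X..] end (terminal -1, O#5); searched X../..O/X.. to 6

PV length from [X../..O/X..]: 4 plies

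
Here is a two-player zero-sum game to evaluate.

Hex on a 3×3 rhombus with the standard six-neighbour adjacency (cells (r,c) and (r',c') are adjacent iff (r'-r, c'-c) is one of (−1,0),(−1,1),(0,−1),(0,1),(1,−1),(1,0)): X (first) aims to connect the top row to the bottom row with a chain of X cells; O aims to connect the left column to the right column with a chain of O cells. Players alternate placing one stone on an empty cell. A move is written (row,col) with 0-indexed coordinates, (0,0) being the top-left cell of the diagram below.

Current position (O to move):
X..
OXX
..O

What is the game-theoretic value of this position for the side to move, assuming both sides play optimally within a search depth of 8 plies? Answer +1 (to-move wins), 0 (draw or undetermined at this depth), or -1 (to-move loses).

value(X../OXX/..O, O) = -1

[X../OXX/..O] O move#1: (0,1):-1/XO./OXX/..O*, (0,2):-1/X.O/OXX/..O, (2,0):-1/X../OXX/O.O, (2,1):-1/X../OXX/.OO
[XO./OXX/..O] X move#2: (0,2):+1/XOX/OXX/..O*, (2,0):-1/XO./OXX/X.O, (2,1):-1/XO./OXX/.XO
[XOX/OXX/..O] O move#3: (2,0):-1/XOX/OXX/O.O*, (2,1):-1/XOX/OXX/.OO
[XOX/OXX/O.O] X move#4: (2,1):+1/XOX/OXX/OXO*
[XOX/OXX/OXO] end (terminal -1, O#5); searched X../OXX/..O to 8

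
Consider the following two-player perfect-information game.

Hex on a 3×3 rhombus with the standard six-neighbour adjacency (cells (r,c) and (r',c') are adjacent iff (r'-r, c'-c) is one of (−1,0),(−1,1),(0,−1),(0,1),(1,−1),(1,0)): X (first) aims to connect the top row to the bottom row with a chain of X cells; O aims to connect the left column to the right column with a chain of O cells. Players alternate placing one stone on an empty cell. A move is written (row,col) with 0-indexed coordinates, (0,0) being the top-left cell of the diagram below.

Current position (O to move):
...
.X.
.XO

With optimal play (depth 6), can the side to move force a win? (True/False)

[.../.X./.XO] O move#1: (0,0):-1/O../.X./.XO*, (0,1):-1/.O./.X./.XO, (0,2):-1/..O/.X./.XO, (1,0):-1/.../OX./.XO, (1,2):-1/.../.XO/.XO, (2,0):-1/.../.X./OXO
[O../.X./.XO] X move#2: (0,1):+1/OX./.X./.XO*, (0,2):+1/O.X/.X./.XO, (1,0):+1/O../XX./.XO, (1,2):+1/O../.XX/.XO, (2,0):+1/O../.X./XXO
[OX./.X./.XO] end (terminal -1, O#3); searched .../.X./.XO to 6

O winning at [.../.X./.XO]: False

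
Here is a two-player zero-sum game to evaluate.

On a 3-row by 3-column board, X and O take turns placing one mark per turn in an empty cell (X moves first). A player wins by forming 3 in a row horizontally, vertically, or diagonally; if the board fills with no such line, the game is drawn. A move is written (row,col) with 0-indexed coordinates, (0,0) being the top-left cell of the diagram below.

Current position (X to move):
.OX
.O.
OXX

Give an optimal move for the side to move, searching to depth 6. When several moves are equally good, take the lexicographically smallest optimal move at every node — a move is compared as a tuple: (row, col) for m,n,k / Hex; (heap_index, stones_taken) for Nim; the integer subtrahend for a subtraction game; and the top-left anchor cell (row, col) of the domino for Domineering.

X's best at [.OX/.O./OXX]: (1,2)

ply 1, X at .OX/.O./OXX | (0,0)=+0→XOX/.O./OXX; (1,0)=+0→.OX/XO./OXX; (1,2)=+1→.OX/.OX/OXX*
ply 2: .OX/.OX/OXX is terminal -1 (O); from .OX/.O./OXX depth 6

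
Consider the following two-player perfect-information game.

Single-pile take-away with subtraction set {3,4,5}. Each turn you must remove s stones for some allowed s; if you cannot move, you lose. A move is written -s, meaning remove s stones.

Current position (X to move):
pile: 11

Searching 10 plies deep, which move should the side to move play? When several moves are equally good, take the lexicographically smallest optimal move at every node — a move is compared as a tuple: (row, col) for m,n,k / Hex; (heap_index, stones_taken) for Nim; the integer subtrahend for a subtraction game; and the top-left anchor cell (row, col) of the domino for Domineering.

X's best at [11]: -3

p1 X@[11]: -3[8]+1* -4[7]-1 -5[6]-1
p2 O@[8]: -3[5]-1* -4[4]-1 -5[3]-1
p3 X@[5]: -3[2]+1* -4[1]+1 -5[0]+1
p4 O@[2] terminal -1; root [11] d10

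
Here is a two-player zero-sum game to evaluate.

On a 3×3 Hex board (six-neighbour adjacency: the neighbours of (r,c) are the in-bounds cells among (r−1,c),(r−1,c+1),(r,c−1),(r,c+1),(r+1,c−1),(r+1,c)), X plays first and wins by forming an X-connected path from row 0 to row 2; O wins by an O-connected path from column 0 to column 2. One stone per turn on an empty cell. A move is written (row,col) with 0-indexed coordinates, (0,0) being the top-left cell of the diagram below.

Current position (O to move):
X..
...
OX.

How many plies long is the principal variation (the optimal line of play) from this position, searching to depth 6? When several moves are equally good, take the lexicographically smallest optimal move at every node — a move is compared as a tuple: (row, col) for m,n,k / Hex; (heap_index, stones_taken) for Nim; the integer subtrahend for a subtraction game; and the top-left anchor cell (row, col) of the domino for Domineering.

PV length from [X../.../OX.]: 3 plies

[X../.../OX.] O move#1: (0,1):-1/XO./.../OX., (0,2):-1/X.O/.../OX., (1,0):-1/X../O../OX., (1,1):+1/X../.O./OX.*, (1,2):-1/X../..O/OX., (2,2):-1/X../.../OXO
[X../.O./OX.] X move#2: (0,1):-1/XX./.O./OX.*, (0,2):-1/X.X/.O./OX., (1,0):-1/X../XO./OX., (1,2):-1/X../.OX/OX., (2,2):-1/X../.O./OXX
[XX./.O./OX.] O move#3: (0,2):+1/XXO/.O./OX.*, (1,0):+1/XX./OO./OX., (1,2):+1/XX./.OO/OX., (2,2):+1/XX./.O./OXO
[XXO/.O./OX.] end (terminal -1, X#4); searched X../.../OX. to 6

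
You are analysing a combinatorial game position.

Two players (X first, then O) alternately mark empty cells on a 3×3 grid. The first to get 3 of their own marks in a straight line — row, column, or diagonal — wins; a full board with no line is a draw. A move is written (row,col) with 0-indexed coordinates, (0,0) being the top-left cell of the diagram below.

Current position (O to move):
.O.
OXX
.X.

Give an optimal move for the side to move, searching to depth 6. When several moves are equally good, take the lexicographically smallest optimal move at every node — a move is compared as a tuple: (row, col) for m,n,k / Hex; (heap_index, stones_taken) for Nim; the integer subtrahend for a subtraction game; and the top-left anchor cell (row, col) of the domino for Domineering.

O's best at [.O./OXX/.X.]: (0,0)

p1 O@[.O./OXX/.X.]: (0,0)[OO./OXX/.X.]+1* (0,2)[.OO/OXX/.X.]+0 (2,0)[.O./OXX/OX.]+0 (2,2)[.O./OXX/.XO]+0
p2 X@[OO./OXX/.X.]: (0,2)[OOX/OXX/.X.]-1* (2,0)[OO./OXX/XX.]-1 (2,2)[OO./OXX/.XX]-1
p3 O@[OOX/OXX/.X.]: (2,0)[OOX/OXX/OX.]+1* (2,2)[OOX/OXX/.XO]-1
p4 X@[OOX/OXX/OX.] terminal -1; root [.O./OXX/.X.] d6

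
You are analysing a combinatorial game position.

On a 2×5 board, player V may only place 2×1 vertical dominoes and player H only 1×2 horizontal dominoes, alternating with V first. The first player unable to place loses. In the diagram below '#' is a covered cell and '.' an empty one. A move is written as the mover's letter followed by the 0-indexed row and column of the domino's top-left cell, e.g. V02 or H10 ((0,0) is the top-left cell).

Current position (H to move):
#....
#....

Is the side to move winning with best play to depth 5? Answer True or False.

ply 1, H at #..../#.... | H01=-1→###../#....; H02=+1→#.##./#....*; H03=-1→#..##/#....; H11=-1→#..../###..; H12=+1→#..../#.##.; H13=-1→#..../#..##
ply 2, V at #.##./#.... | V01=-1→####./##...*; V04=-1→#.###/#...#
ply 3, H at ####./##... | H12=-1→####./####.; H13=+1→####./##.##*
ply 4: ####./##.## is terminal -1 (V); from #..../#.... depth 5

H winning at [#..../#....]: True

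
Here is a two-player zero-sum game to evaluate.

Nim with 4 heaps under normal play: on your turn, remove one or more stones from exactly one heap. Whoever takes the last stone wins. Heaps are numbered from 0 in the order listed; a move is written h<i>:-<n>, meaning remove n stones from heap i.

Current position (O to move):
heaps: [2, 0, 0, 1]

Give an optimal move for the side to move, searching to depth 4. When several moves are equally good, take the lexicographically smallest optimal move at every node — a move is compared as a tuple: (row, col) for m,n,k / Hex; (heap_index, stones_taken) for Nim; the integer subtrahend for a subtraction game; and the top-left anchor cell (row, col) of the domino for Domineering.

O's best at [(2,0,0,1)]: h0:-1

[(2,0,0,1)] O move#1: h0:-1:+1/(1,0,0,1)*, h0:-2:-1/(0,0,0,1), h3:-1:-1/(2,0,0,0)
[(1,0,0,1)] X move#2: h0:-1:-1/(0,0,0,1)*, h3:-1:-1/(1,0,0,0)
[(0,0,0,1)] O move#3: h3:-1:+1/(0,0,0,0)*
[(0,0,0,0)] end (terminal -1, X#4); searched (2,0,0,1) to 4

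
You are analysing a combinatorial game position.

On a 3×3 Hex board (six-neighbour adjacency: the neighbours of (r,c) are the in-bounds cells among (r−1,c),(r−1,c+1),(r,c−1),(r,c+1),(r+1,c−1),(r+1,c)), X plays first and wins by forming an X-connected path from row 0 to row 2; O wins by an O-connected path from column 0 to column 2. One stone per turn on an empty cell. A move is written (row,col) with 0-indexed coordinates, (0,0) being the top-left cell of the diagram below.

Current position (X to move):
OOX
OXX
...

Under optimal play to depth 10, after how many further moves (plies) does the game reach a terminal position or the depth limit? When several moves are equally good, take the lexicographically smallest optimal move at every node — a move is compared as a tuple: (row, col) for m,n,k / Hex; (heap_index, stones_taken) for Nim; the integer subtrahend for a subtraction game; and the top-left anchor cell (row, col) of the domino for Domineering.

ply 1, X at OOX/OXX/... | (2,0)=+1→OOX/OXX/X..*; (2,1)=+1→OOX/OXX/.X.; (2,2)=+1→OOX/OXX/..X
ply 2: OOX/OXX/X.. is terminal -1 (O); from OOX/OXX/... depth 10

PV length from [OOX/OXX/...]: 1 ply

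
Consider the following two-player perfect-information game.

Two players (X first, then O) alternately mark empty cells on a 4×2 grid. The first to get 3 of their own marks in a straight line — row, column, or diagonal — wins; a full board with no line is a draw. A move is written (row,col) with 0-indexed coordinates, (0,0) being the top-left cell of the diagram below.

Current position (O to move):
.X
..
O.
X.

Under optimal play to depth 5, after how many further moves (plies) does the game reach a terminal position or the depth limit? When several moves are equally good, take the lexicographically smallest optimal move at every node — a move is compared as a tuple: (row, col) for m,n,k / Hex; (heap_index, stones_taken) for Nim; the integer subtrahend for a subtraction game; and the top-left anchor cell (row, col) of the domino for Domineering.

p1 O@[.X/../O./X.]: (0,0)[OX/../O./X.]+0* (1,0)[.X/O./O./X.]+0 (1,1)[.X/.O/O./X.]+0 (2,1)[.X/../OO/X.]+0 (3,1)[.X/../O./XO]+0
p2 X@[OX/../O./X.]: (1,0)[OX/X./O./X.]+0* (1,1)[OX/.X/O./X.]-1 (2,1)[OX/../OX/X.]-1 (3,1)[OX/../O./XX]-1
p3 O@[OX/X./O./X.]: (1,1)[OX/XO/O./X.]+0* (2,1)[OX/X./OO/X.]+0 (3,1)[OX/X./O./XO]+0
p4 X@[OX/XO/O./X.]: (2,1)[OX/XO/OX/X.]+0* (3,1)[OX/XO/O./XX]+0
p5 O@[OX/XO/OX/X.]: (3,1)[OX/XO/OX/XO]+0*
p6 X@[OX/XO/OX/XO] terminal +0; root [.X/../O./X.] d5

PV length from [.X/../O./X.]: 5 plies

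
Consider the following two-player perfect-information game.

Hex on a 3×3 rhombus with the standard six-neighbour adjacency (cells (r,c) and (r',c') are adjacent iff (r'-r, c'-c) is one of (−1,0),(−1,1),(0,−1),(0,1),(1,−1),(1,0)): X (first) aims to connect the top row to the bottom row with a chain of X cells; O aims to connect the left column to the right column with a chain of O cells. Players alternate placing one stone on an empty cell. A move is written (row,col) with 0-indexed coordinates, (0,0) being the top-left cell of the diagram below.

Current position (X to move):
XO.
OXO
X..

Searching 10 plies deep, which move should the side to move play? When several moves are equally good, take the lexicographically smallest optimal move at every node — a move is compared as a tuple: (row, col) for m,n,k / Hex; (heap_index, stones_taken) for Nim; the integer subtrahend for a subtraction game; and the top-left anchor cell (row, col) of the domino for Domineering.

p1 X@[XO./OXO/X..]: (0,2)[XOX/OXO/X..]+1* (2,1)[XO./OXO/XX.]-1 (2,2)[XO./OXO/X.X]-1
p2 O@[XOX/OXO/X..] terminal -1; root [XO./OXO/X..] d10

X's best at [XO./OXO/X..]: (0,2)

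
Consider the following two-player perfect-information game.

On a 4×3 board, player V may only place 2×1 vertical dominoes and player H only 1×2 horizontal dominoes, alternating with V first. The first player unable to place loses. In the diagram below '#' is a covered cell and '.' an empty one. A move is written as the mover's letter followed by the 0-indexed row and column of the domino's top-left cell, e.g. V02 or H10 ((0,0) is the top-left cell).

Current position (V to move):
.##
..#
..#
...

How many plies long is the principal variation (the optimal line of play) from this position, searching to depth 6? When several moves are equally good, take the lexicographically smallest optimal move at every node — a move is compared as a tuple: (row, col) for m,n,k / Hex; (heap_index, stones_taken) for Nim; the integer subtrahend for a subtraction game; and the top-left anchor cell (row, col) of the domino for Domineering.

PV length from [.##/..#/..#/...]: 3 plies

[.##/..#/..#/...] V move#1: V00:-1/###/#.#/..#/..., V10:+1/.##/#.#/#.#/...*, V11:+1/.##/.##/.##/..., V20:+1/.##/..#/#.#/#.., V21:+1/.##/..#/.##/.#.
[.##/#.#/#.#/...] H move#2: H30:-1/.##/#.#/#.#/##.*, H31:-1/.##/#.#/#.#/.##
[.##/#.#/#.#/##.] V move#3: V11:+1/.##/###/###/##.*
[.##/###/###/##.] end (terminal -1, H#4); searched .##/..#/..#/... to 6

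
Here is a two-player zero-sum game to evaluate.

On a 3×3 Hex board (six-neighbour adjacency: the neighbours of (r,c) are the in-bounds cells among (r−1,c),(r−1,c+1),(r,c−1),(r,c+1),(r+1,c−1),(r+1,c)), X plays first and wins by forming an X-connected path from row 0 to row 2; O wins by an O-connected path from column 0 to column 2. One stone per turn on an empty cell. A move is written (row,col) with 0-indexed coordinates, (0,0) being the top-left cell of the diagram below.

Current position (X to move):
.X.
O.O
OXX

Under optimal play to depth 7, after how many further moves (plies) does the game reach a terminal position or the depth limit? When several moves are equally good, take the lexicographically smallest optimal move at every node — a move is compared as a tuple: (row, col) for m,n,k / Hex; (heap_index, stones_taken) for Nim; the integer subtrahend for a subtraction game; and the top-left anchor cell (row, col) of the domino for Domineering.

p1 X@[.X./O.O/OXX]: (0,0)[XX./O.O/OXX]-1 (0,2)[.XX/O.O/OXX]-1 (1,1)[.X./OXO/OXX]+1*
p2 O@[.X./OXO/OXX] terminal -1; root [.X./O.O/OXX] d7

PV length from [.X./O.O/OXX]: 1 ply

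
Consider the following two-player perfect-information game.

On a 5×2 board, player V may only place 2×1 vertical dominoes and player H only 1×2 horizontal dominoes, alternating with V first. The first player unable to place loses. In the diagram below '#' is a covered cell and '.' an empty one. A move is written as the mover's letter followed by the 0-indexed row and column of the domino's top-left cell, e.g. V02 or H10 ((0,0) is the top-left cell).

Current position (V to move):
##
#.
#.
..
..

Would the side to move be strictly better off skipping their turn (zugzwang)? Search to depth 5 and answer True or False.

p1 V@[##/#./#./../..]: V11[##/##/##/../..]-1 V21[##/#./##/.#/..]-1 V30[##/#./#./#./#.]+1* V31[##/#./#./.#/.#]+1
p2 H@[##/#./#./#./#.] terminal -1; root [##/#./#./../..] d5
pass branch (H moves first from the same position):
  | p1 H@[##/#./#./../..]: H30[##/#./#./##/..]+1* H40[##/#./#./../##]-1
  | p2 V@[##/#./#./##/..]: V11[##/##/##/##/..]-1*
  | p3 H@[##/##/##/##/..]: H40[##/##/##/##/##]+1*
  | p4 V@[##/##/##/##/##] terminal -1; root [##/#./#./../..] d5
V moving scores +1; V passing scores -1

zugzwang(##/#./#./../.., V) = False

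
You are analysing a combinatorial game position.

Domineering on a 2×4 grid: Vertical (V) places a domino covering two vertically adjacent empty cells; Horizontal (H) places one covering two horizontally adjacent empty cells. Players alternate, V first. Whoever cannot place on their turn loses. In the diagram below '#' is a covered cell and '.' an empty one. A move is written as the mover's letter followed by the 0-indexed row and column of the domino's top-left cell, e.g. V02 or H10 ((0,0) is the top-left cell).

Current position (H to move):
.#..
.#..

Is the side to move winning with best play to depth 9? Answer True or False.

[.#../.#..] H move#1: H02:+1/.###/.#..*, H12:+1/.#../.###
[.###/.#..] V move#2: V00:-1/####/##..*
[####/##..] H move#3: H12:+1/####/####*
[####/####] end (terminal -1, V#4); searched .#../.#.. to 9

H winning at [.#../.#..]: True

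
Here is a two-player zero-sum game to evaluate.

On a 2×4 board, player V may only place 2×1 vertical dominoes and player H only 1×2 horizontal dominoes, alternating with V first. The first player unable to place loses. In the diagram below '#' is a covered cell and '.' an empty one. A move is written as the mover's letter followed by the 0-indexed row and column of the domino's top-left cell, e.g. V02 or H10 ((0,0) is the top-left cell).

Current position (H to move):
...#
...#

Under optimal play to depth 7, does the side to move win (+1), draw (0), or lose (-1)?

[...#/...#] H move#1: H00:+1/##.#/...#*, H01:+1/.###/...#, H10:+1/...#/##.#, H11:+1/...#/.###
[##.#/...#] V move#2: V02:-1/####/..##*
[####/..##] H move#3: H10:+1/####/####*
[####/####] end (terminal -1, V#4); searched ...#/...# to 7

value(...#/...#, H) = +1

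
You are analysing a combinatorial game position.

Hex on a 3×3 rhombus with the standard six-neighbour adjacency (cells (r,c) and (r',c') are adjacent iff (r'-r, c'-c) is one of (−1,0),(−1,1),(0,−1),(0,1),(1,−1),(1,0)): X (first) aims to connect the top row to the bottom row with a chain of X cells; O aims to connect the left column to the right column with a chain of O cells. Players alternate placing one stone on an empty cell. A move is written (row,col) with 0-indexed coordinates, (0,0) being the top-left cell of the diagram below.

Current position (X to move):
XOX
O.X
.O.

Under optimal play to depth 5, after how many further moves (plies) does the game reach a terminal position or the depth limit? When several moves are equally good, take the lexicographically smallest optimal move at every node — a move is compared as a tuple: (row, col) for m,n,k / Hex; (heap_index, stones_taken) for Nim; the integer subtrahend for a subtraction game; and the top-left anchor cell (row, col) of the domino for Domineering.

[XOX/O.X/.O.] X move#1: (1,1):+1/XOX/OXX/.O.*, (2,0):+1/XOX/O.X/XO., (2,2):+1/XOX/O.X/.OX
[XOX/OXX/.O.] O move#2: (2,0):-1/XOX/OXX/OO.*, (2,2):-1/XOX/OXX/.OO
[XOX/OXX/OO.] X move#3: (2,2):+1/XOX/OXX/OOX*
[XOX/OXX/OOX] end (terminal -1, O#4); searched XOX/O.X/.O. to 5

PV length from [XOX/O.X/.O.]: 3 plies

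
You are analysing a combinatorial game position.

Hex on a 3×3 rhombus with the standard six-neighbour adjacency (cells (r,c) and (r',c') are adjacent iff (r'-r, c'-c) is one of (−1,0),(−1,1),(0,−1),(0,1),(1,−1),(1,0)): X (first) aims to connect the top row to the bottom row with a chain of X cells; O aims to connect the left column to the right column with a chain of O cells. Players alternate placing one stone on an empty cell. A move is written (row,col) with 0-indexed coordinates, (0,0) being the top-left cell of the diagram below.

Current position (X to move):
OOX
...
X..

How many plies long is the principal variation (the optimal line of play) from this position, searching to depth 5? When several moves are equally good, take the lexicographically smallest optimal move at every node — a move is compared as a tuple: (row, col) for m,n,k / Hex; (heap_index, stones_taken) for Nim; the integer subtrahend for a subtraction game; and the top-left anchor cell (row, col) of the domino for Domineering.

p1 X@[OOX/.../X..]: (1,0)[OOX/X../X..]+1* (1,1)[OOX/.X./X..]+1 (1,2)[OOX/..X/X..]+1 (2,1)[OOX/.../XX.]+1 (2,2)[OOX/.../X.X]+1
p2 O@[OOX/X../X..]: (1,1)[OOX/XO./X..]-1* (1,2)[OOX/X.O/X..]-1 (2,1)[OOX/X../XO.]-1 (2,2)[OOX/X../X.O]-1
p3 X@[OOX/XO./X..]: (1,2)[OOX/XOX/X..]+1* (2,1)[OOX/XO./XX.]-1 (2,2)[OOX/XO./X.X]-1
p4 O@[OOX/XOX/X..]: (2,1)[OOX/XOX/XO.]-1* (2,2)[OOX/XOX/X.O]-1
p5 X@[OOX/XOX/XO.]: (2,2)[OOX/XOX/XOX]+1*
p6 O@[OOX/XOX/XOX] terminal -1; root [OOX/.../X..] d5

PV length from [OOX/.../X..]: 5 plies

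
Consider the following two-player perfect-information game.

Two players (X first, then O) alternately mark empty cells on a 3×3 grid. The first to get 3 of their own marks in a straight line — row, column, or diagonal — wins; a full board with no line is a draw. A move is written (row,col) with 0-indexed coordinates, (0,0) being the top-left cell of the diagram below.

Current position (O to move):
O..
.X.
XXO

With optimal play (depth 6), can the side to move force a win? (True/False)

ply 1, O at O../.X./XXO | (0,1)=-1→OO./.X./XXO*; (0,2)=-1→O.O/.X./XXO; (1,0)=-1→O../OX./XXO; (1,2)=-1→O../.XO/XXO
ply 2, X at OO./.X./XXO | (0,2)=+1→OOX/.X./XXO*; (1,0)=-1→OO./XX./XXO; (1,2)=-1→OO./.XX/XXO
ply 3: OOX/.X./XXO is terminal -1 (O); from O../.X./XXO depth 6

O winning at [O../.X./XXO]: False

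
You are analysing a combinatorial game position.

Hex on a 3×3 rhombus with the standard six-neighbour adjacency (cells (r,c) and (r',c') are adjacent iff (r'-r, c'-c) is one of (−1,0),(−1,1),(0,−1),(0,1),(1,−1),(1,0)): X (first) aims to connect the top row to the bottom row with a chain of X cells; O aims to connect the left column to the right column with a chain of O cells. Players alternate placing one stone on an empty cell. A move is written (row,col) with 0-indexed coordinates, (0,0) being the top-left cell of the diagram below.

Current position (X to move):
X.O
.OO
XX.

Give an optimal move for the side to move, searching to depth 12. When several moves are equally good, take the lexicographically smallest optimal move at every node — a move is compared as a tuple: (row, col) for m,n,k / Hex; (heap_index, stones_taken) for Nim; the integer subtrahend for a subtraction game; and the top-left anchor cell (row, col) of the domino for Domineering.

X's best at [X.O/.OO/XX.]: (1,0)

p1 X@[X.O/.OO/XX.]: (0,1)[XXO/.OO/XX.]-1 (1,0)[X.O/XOO/XX.]+1* (2,2)[X.O/.OO/XXX]-1
p2 O@[X.O/XOO/XX.] terminal -1; root [X.O/.OO/XX.] d12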